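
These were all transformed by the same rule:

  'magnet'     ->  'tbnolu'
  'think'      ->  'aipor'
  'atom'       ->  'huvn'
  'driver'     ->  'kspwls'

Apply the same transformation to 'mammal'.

Shifts by position in magnet: pos 0: m→t (+7), pos 1: a→b (+1), pos 2: g→n (+7), pos 3: n→o (+1) — repeating every 2. The shifts repeat in a cycle of length 2: positions 0,1,… shift by +7, +1, then the pattern repeats.
On mammal: m+7=t, a+1=b, m+7=t, m+1=n, a+7=h, l+1=m.

tbtnhm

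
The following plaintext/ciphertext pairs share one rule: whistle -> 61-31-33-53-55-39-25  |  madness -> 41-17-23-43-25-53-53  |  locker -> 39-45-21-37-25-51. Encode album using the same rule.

17-39-19-57-41

w(#23)→61 and h(#8)→31: differences scale by 2, so n = 2·pos + 15. With a=1..z=26, the number is 2·pos + 15.
On album: a=1→17, l=12→39, b=2→19, u=21→57, m=13→41.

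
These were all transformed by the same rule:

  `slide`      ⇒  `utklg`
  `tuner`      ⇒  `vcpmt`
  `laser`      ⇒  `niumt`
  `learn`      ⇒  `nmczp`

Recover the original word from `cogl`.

aged

Shifts by position in slide: pos 0: s→u (+2), pos 1: l→t (+8), pos 2: i→k (+2), pos 3: d→l (+8) — repeating every 2. A repeating key of period 2 is used — shifts +2, +8 over and over.
Undoing it on cogl: c−2=a, o−8=g, g−2=e, l−8=d.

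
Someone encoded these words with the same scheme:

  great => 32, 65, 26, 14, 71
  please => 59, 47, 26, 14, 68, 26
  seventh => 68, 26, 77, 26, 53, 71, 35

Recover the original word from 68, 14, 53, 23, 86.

sandy

The formula is n = 3×(alphabet index, a=1) + 11.
Reversing it on 68, 14, 53, 23, 86: 68→(68−11)÷3=19=s, 14→(14−11)÷3=1=a, 53→(53−11)÷3=14=n, 23→(23−11)÷3=4=d, 86→(86−11)÷3=25=y.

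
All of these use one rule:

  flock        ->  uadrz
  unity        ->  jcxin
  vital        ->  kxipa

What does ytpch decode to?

jeans

Compare letters: f→u is +15, l→a is +15, o→d is +15 — a constant shift. Each letter is shifted forward by 15 in the alphabet (a Caesar shift of +15).
Undoing it on ytpch: y−15=j, t−15=e, p−15=a, c−15=n, h−15=s.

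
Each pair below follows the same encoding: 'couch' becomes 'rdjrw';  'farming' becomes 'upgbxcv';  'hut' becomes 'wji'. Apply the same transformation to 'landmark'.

Compare letters: c→r is +15, o→d is +15, u→j is +15 — a constant shift. Every letter moves 15 places later in the alphabet, wrapping around z→a.
Applying it to landmark: l+15=a, a+15=p, n+15=c, d+15=s, m+15=b, a+15=p, r+15=g, k+15=z.

apcsbpgz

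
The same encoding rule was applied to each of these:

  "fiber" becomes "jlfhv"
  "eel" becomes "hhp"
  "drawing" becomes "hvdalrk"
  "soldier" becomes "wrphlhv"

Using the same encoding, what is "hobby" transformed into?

Vowels shift forward by 3 and consonants shift forward by 4.
Applying it to hobby: h(cons)+4=l, o(vowel)+3=r, b(cons)+4=f, b(cons)+4=f, y(cons)+4=c.

lrffc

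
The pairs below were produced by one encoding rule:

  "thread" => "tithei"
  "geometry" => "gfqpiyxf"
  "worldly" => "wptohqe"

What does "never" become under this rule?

nfxhv

In thread: t→t is +0, h→i is +1, r→t is +2, e→h is +3 — the shift increases by 1 each position. Each letter shifts forward by its position index (0, 1, 2, …) — the shift grows by one for each successive letter.
On never: n+0=n, e+1=f, v+2=x, e+3=h, r+4=v.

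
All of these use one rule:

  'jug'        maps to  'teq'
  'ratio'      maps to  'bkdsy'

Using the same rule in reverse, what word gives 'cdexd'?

stunt

Compare letters: j→t is +10, u→e is +10, g→q is +10 — a constant shift. Each letter is shifted forward by 10 in the alphabet (a Caesar shift of +10).
Reversing it on cdexd: c−10=s, d−10=t, e−10=u, x−10=n, d−10=t.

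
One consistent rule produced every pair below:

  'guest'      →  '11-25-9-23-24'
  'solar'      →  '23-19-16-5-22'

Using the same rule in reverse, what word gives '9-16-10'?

elf

g is letter #7 and maps to 11: an offset of 4. Each letter is replaced by its alphabet position (a=1..z=26) + 4.
Reversing it on 9-16-10: 9→(9−4)÷1=5=e, 16→(16−4)÷1=12=l, 10→(10−4)÷1=6=f.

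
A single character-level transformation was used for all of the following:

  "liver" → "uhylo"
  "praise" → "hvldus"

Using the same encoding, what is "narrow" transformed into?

The word is reversed, then every letter is shifted forward by 3.
For narrow: reverse → worran; then shift: w+3=z, o+3=r, r+3=u, r+3=u, a+3=d, n+3=q.

zruudq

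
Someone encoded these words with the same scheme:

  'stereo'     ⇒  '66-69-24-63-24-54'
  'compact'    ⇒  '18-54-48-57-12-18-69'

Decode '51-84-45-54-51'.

nylon

s(#19)→66 and t(#20)→69: differences scale by 3, so n = 3·pos + 9. The formula is n = 3×(alphabet index, a=1) + 9.
Decoding 51-84-45-54-51: 51→(51−9)÷3=14=n, 84→(84−9)÷3=25=y, 45→(45−9)÷3=12=l, 54→(54−9)÷3=15=o, 51→(51−9)÷3=14=n.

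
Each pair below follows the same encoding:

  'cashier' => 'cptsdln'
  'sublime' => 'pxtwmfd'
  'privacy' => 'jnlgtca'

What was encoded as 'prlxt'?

The output letters match the input read backwards, each shifted +11: cashier reversed is reihsac. Read the word backwards and shift each letter +11.
Reversing it on prlxt: shift back: p−11=e, r−11=g, l−11=a, x−11=m, t−11=i → egami; then reverse → image.

image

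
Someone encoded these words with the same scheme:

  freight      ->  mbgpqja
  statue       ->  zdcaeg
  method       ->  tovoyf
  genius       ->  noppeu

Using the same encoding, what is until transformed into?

Shifts by position in freight: pos 0: f→m (+7), pos 1: r→b (+10), pos 2: e→g (+2), pos 3: i→p (+7), pos 4: g→q (+10), pos 5: h→j (+2) — repeating every 3. The shifts repeat in a cycle of length 3: positions 0,1,… shift by +7, +10, +2, then the pattern repeats.
For until: u+7=b, n+10=x, t+2=v, i+7=p, l+10=v.

bxvpv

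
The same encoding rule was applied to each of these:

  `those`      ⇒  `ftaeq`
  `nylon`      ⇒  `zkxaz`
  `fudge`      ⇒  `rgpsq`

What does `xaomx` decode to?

Compare letters: t→f is +12, h→t is +12, o→a is +12 — a constant shift. It's a constant shift of +12 (ROT12).
Undoing it on xaomx: x−12=l, a−12=o, o−12=c, m−12=a, x−12=l.

local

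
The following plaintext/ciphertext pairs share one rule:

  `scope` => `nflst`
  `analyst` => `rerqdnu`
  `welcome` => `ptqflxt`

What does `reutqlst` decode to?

antelope

s(18)→n(13) and c(2)→f(5) fit y≡7x+17 (mod 26); the inverse of 7 mod 26 is 15. Treating letters as 0–25, the rule is x ↦ 7x + 17 (mod 26).
Reversing it on reutqlst: r(17)→15·(17−17)≡0=a; e(4)→15·(4−17)≡13=n; u(20)→15·(20−17)≡19=t; t(19)→15·(19−17)≡4=e; q(16)→15·(16−17)≡11=l; l(11)→15·(11−17)≡14=o; s(18)→15·(18−17)≡15=p; t(19)→15·(19−17)≡4=e (all mod 26).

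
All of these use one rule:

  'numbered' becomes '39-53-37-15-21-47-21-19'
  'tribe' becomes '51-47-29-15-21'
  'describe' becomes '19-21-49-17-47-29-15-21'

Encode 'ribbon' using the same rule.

47-29-15-15-41-39

With a=1..z=26, the number is 2·pos + 11.
On ribbon: r=18→47, i=9→29, b=2→15, b=2→15, o=15→41, n=14→39.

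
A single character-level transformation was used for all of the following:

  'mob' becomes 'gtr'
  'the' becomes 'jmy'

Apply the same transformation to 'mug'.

The word is reversed, then every letter is shifted forward by 5.
On mug: reverse → gum; then shift: g+5=l, u+5=z, m+5=r.

lzr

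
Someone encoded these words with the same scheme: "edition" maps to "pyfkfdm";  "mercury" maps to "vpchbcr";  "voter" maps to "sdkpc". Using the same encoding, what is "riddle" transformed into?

Treating letters as 0–25, the rule is x ↦ 17x + 25 (mod 26).
For riddle: r(17)→17·17+25≡2=c; i(8)→17·8+25≡5=f; d(3)→17·3+25≡24=y; d(3)→17·3+25≡24=y; l(11)→17·11+25≡4=e; e(4)→17·4+25≡15=p (all mod 26).

cfyyep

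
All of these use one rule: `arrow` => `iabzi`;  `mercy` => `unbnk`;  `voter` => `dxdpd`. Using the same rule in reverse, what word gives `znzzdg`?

report

In arrow: a→i is +8, r→a is +9, r→b is +10, o→z is +11 — the shift increases by 1 each position. The shift increases by 1 at each position, starting from +8: 8, 9, 10, ….
Reversing it on znzzdg: z−8=r, n−9=e, z−10=p, z−11=o, d−12=r, g−13=t.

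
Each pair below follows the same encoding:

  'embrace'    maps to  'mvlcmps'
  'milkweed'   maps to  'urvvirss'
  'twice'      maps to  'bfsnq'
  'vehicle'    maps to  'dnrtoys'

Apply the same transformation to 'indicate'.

qwntonht

In embrace: e→m is +8, m→v is +9, b→l is +10, r→c is +11 — the shift increases by 1 each position. The shift increases by 1 at each position, starting from +8: 8, 9, 10, ….
On indicate: i+8=q, n+9=w, d+10=n, i+11=t, c+12=o, a+13=n, t+14=h, e+15=t.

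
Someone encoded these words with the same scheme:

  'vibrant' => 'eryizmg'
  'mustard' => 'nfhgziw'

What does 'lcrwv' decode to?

Each pair mirrors across the alphabet (v↔e, i↔r, b↔y): positions sum to 25. This is the alphabet-reversal cipher (Atbash): a becomes z, b becomes y, etc.
Decoding lcrwv: l↔o, c↔x, r↔i, w↔d, v↔e.

oxide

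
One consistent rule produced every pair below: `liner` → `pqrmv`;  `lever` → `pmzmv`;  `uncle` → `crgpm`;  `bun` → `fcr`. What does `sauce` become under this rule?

The shift depends on letter class: consonant l→p is +4, but vowel i→q is +8. The rule splits by letter class: vowels +8, consonants +4.
Applying it to sauce: s(cons)+4=w, a(vowel)+8=i, u(vowel)+8=c, c(cons)+4=g, e(vowel)+8=m.

wicgm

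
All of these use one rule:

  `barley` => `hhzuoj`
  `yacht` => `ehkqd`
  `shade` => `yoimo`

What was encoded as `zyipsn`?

tragic

In barley: b→h is +6, a→h is +7, r→z is +8, l→u is +9 — the shift increases by 1 each position. Letter i (0-indexed) is shifted by i+6, so successive shifts are 6, 7, 8, ….
Reversing it on zyipsn: z−6=t, y−7=r, i−8=a, p−9=g, s−10=i, n−11=c.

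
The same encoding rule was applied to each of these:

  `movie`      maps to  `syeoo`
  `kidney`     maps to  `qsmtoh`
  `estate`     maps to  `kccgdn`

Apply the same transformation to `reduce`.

Shifts by position in movie: pos 0: m→s (+6), pos 1: o→y (+10), pos 2: v→e (+9), pos 3: i→o (+6), pos 4: e→o (+10) — repeating every 3. A repeating key of period 3 is used — shifts +6, +10, +9 over and over.
On reduce: r+6=x, e+10=o, d+9=m, u+6=a, c+10=m, e+9=n.

xomamn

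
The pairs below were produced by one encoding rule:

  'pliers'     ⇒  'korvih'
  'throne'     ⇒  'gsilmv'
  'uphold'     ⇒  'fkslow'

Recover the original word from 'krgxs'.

pitch

Each pair mirrors across the alphabet (p↔k, l↔o, i↔r): positions sum to 25. This is the alphabet-reversal cipher (Atbash): a becomes z, b becomes y, etc.
Undoing it on krgxs: k↔p, r↔i, g↔t, x↔c, s↔h.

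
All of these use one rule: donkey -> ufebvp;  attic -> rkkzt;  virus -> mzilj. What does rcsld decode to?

album

Compare letters: d→u is +17, o→f is +17, n→e is +17 — a constant shift. Each letter is shifted forward by 17 in the alphabet (a Caesar shift of +17).
Reversing it on rcsld: r−17=a, c−17=l, s−17=b, l−17=u, d−17=m.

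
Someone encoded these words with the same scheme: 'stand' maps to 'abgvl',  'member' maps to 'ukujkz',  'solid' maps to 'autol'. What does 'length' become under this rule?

tkvobp

The rule splits by letter class: vowels +6, consonants +8.
For length: l(cons)+8=t, e(vowel)+6=k, n(cons)+8=v, g(cons)+8=o, t(cons)+8=b, h(cons)+8=p.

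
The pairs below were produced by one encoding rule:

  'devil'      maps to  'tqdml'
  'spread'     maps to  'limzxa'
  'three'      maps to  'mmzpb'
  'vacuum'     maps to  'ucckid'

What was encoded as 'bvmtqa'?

silent

The output letters match the input read backwards, each shifted +8: devil reversed is lived. Read the word backwards and shift each letter +8.
Reversing it on bvmtqa: shift back: b−8=t, v−8=n, m−8=e, t−8=l, q−8=i, a−8=s → tnelis; then reverse → silent.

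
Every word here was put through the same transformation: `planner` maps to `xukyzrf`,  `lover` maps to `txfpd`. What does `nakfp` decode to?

In planner: p→x is +8, l→u is +9, a→k is +10, n→y is +11 — the shift increases by 1 each position. The shift increases by 1 at each position, starting from +8: 8, 9, 10, ….
Decoding nakfp: n−8=f, a−9=r, k−10=a, f−11=u, p−12=d.

fraud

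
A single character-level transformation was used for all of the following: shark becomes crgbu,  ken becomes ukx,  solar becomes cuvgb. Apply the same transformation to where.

grkbk

The shift depends on letter class: consonant s→c is +10, but vowel a→g is +6. The rule splits by letter class: vowels +6, consonants +10.
Applying it to where: w(cons)+10=g, h(cons)+10=r, e(vowel)+6=k, r(cons)+10=b, e(vowel)+6=k.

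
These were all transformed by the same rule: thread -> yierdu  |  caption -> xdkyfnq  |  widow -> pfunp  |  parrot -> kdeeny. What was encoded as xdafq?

Treating letters as 0–25, the rule is x ↦ 23x + 3 (mod 26).
Undoing it on xdafq: x(23)→17·(23−3)≡2=c; d(3)→17·(3−3)≡0=a; a(0)→17·(0−3)≡1=b; f(5)→17·(5−3)≡8=i; q(16)→17·(16−3)≡13=n (all mod 26).

cabin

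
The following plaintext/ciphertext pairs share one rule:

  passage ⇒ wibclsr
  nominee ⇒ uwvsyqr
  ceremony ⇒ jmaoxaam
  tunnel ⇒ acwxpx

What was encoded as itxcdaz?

In passage: p→w is +7, a→i is +8, s→b is +9, s→c is +10 — the shift increases by 1 each position. Letter i (0-indexed) is shifted by i+7, so successive shifts are 7, 8, 9, ….
Reversing it on itxcdaz: i−7=b, t−8=l, x−9=o, c−10=s, d−11=s, a−12=o, z−13=m.

blossom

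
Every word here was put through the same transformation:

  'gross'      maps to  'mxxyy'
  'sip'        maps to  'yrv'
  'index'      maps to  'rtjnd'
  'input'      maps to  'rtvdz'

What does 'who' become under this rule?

The rule splits by letter class: vowels +9, consonants +6.
On who: w(cons)+6=c, h(cons)+6=n, o(vowel)+9=x.

cnx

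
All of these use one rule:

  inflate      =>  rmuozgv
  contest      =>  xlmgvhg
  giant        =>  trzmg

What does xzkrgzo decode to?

Each letter is replaced by its mirror in the alphabet: a↔z, b↔y, c↔x, and so on (the Atbash cipher).
Decoding xzkrgzo: x↔c, z↔a, k↔p, r↔i, g↔t, z↔a, o↔l.

capital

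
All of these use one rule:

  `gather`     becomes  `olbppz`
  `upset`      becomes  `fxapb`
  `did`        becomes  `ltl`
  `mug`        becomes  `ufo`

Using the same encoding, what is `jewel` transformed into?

The shift depends on letter class: consonant g→o is +8, but vowel a→l is +11. The rule splits by letter class: vowels +11, consonants +8.
For jewel: j(cons)+8=r, e(vowel)+11=p, w(cons)+8=e, e(vowel)+11=p, l(cons)+8=t.

rpept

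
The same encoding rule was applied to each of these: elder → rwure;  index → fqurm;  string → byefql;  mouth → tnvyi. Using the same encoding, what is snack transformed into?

Each letter's alphabet position (a=0..z=25) is mapped through 23·x+3 mod 26 — an affine cipher.
On snack: s(18)→23·18+3≡1=b; n(13)→23·13+3≡16=q; a(0)→23·0+3≡3=d; c(2)→23·2+3≡23=x; k(10)→23·10+3≡25=z (all mod 26).

bqdxz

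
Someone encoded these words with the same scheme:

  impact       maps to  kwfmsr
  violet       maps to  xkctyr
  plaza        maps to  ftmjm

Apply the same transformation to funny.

i(8)→k(10) and m(12)→w(22) fit y≡3x+12 (mod 26); the inverse of 3 mod 26 is 9. Treating letters as 0–25, the rule is x ↦ 3x + 12 (mod 26).
Applying it to funny: f(5)→3·5+12≡1=b; u(20)→3·20+12≡20=u; n(13)→3·13+12≡25=z; n(13)→3·13+12≡25=z; y(24)→3·24+12≡6=g (all mod 26).

buzzg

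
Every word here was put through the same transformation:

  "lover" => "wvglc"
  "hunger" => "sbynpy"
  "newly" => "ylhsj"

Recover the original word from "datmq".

stiff

Shifts by position in lover: pos 0: l→w (+11), pos 1: o→v (+7), pos 2: v→g (+11), pos 3: e→l (+7) — repeating every 2. A repeating key of period 2 is used — shifts +11, +7 over and over.
Undoing it on datmq: d−11=s, a−7=t, t−11=i, m−7=f, q−11=f.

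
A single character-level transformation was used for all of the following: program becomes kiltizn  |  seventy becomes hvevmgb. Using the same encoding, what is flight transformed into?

uortsg

Each pair mirrors across the alphabet (p↔k, r↔i, o↔l): positions sum to 25. This is the alphabet-reversal cipher (Atbash): a becomes z, b becomes y, etc.
For flight: f↔u, l↔o, i↔r, g↔t, h↔s, t↔g.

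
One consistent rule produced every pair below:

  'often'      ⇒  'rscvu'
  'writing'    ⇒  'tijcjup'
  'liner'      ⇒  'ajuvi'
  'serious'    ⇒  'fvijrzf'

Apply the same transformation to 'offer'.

o(14)→r(17) and f(5)→s(18) fit y≡23x+7 (mod 26); the inverse of 23 mod 26 is 17. Treating letters as 0–25, the rule is x ↦ 23x + 7 (mod 26).
For offer: o(14)→23·14+7≡17=r; f(5)→23·5+7≡18=s; f(5)→23·5+7≡18=s; e(4)→23·4+7≡21=v; r(17)→23·17+7≡8=i (all mod 26).

rssvi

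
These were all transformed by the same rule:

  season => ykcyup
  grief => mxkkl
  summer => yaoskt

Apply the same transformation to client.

irkktv

Shifts by position in season: pos 0: s→y (+6), pos 1: e→k (+6), pos 2: a→c (+2), pos 3: s→y (+6), pos 4: o→u (+6), pos 5: n→p (+2) — repeating every 3. A repeating key of period 3 is used — shifts +6, +6, +2 over and over.
For client: c+6=i, l+6=r, i+2=k, e+6=k, n+6=t, t+2=v.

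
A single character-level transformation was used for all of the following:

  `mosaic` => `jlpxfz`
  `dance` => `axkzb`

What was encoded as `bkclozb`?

Compare letters: m→j is +23, o→l is +23, s→p is +23 — a constant shift. Every letter moves 23 places later in the alphabet, wrapping around z→a.
Decoding bkclozb: b−23=e, k−23=n, c−23=f, l−23=o, o−23=r, z−23=c, b−23=e.

enforce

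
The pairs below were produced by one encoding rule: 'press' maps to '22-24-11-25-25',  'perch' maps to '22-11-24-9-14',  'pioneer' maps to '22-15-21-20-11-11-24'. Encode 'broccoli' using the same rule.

p is letter #16 and maps to 22: an offset of 6. The number is (letter's place in the alphabet, a=1) + 6.
Applying it to broccoli: b=2→8, r=18→24, o=15→21, c=3→9, c=3→9, o=15→21, l=12→18, i=9→15.

8-24-21-9-9-21-18-15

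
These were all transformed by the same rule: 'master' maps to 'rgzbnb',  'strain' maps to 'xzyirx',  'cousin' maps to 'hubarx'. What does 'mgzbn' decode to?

The shift increases by 1 at each position, starting from +5: 5, 6, 7, ….
Decoding mgzbn: m−5=h, g−6=a, z−7=s, b−8=t, n−9=e.

haste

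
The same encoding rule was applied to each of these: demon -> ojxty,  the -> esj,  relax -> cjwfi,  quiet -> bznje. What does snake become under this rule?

dyfvj

The rule splits by letter class: vowels +5, consonants +11.
On snake: s(cons)+11=d, n(cons)+11=y, a(vowel)+5=f, k(cons)+11=v, e(vowel)+5=j.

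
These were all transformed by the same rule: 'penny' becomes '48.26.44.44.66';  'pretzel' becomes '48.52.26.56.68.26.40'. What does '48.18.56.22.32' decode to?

patch

The formula is n = 2×(alphabet index, a=1) + 16.
Decoding 48.18.56.22.32: 48→(48−16)÷2=16=p, 18→(18−16)÷2=1=a, 56→(56−16)÷2=20=t, 22→(22−16)÷2=3=c, 32→(32−16)÷2=8=h.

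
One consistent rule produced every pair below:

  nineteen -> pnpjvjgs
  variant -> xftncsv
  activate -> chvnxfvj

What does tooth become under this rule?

The shifts repeat in a cycle of length 2: positions 0,1,… shift by +2, +5, then the pattern repeats.
Applying it to tooth: t+2=v, o+5=t, o+2=q, t+5=y, h+2=j.

vtqyj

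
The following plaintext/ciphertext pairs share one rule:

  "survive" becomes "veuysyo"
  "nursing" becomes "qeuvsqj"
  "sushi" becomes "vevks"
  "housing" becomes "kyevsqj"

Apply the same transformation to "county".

The shift depends on letter class: consonant s→v is +3, but vowel u→e is +10. Two shifts are in play — +10 for a/e/i/o/u, +3 for every other letter.
Applying it to county: c(cons)+3=f, o(vowel)+10=y, u(vowel)+10=e, n(cons)+3=q, t(cons)+3=w, y(cons)+3=b.

fyeqwb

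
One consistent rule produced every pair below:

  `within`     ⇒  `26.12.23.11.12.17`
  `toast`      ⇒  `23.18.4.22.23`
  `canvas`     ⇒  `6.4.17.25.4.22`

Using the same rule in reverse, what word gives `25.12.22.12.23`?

w is letter #23 and maps to 26: an offset of 3. Letters become their 1-based position plus 3 (so a→4, b→5, …).
Decoding 25.12.22.12.23: 25→(25−3)÷1=22=v, 12→(12−3)÷1=9=i, 22→(22−3)÷1=19=s, 12→(12−3)÷1=9=i, 23→(23−3)÷1=20=t.

visit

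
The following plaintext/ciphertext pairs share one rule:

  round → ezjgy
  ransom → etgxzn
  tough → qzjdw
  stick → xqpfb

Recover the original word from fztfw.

coach

r(17)→e(4) and o(14)→z(25) fit y≡19x+19 (mod 26); the inverse of 19 mod 26 is 11. Treating letters as 0–25, the rule is x ↦ 19x + 19 (mod 26).
Decoding fztfw: f(5)→11·(5−19)≡2=c; z(25)→11·(25−19)≡14=o; t(19)→11·(19−19)≡0=a; f(5)→11·(5−19)≡2=c; w(22)→11·(22−19)≡7=h (all mod 26).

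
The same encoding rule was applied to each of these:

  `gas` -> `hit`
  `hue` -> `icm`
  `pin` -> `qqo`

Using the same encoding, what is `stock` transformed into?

The shift depends on letter class: consonant g→h is +1, but vowel a→i is +8. The rule splits by letter class: vowels +8, consonants +1.
For stock: s(cons)+1=t, t(cons)+1=u, o(vowel)+8=w, c(cons)+1=d, k(cons)+1=l.

tuwdl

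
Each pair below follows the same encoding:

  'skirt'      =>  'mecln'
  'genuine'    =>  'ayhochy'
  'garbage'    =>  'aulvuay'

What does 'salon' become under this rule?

mufih

Compare letters: s→m is +20, k→e is +20, i→c is +20 — a constant shift. It's a constant shift of +20 (ROT20).
For salon: s+20=m, a+20=u, l+20=f, o+20=i, n+20=h.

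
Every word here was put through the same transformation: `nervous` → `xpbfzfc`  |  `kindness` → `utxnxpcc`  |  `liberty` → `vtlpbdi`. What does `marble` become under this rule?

The rule splits by letter class: vowels +11, consonants +10.
On marble: m(cons)+10=w, a(vowel)+11=l, r(cons)+10=b, b(cons)+10=l, l(cons)+10=v, e(vowel)+11=p.

wlblvp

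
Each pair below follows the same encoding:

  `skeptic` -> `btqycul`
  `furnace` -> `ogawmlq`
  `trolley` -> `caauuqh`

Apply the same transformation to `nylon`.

whuaw

The rule splits by letter class: vowels +12, consonants +9.
For nylon: n(cons)+9=w, y(cons)+9=h, l(cons)+9=u, o(vowel)+12=a, n(cons)+9=w.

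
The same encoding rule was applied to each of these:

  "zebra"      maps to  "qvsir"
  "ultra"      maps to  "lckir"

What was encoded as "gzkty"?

Compare letters: z→q is +17, e→v is +17, b→s is +17 — a constant shift. Each letter is shifted forward by 17 in the alphabet (a Caesar shift of +17).
Undoing it on gzkty: g−17=p, z−17=i, k−17=t, t−17=c, y−17=h.

pitch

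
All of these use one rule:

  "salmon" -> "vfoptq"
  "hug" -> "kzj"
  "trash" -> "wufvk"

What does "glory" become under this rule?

jotub

The shift depends on letter class: consonant s→v is +3, but vowel a→f is +5. Two shifts are in play — +5 for a/e/i/o/u, +3 for every other letter.
For glory: g(cons)+3=j, l(cons)+3=o, o(vowel)+5=t, r(cons)+3=u, y(cons)+3=b.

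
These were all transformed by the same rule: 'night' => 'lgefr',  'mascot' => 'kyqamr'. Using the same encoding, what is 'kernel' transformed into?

icplcj

Compare letters: n→l is +24, i→g is +24, g→e is +24 — a constant shift. Every letter moves 24 places later in the alphabet, wrapping around z→a.
For kernel: k+24=i, e+24=c, r+24=p, n+24=l, e+24=c, l+24=j.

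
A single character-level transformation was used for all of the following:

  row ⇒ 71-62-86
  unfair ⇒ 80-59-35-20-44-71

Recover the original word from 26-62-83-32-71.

cover

r(#18)→71 and o(#15)→62: differences scale by 3, so n = 3·pos + 17. The formula is n = 3×(alphabet index, a=1) + 17.
Undoing it on 26-62-83-32-71: 26→(26−17)÷3=3=c, 62→(62−17)÷3=15=o, 83→(83−17)÷3=22=v, 32→(32−17)÷3=5=e, 71→(71−17)÷3=18=r.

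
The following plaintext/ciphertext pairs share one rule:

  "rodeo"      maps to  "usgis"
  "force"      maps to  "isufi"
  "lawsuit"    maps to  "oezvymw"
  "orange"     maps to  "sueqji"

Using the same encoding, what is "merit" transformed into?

piumw

The shift depends on letter class: consonant r→u is +3, but vowel o→s is +4. The rule splits by letter class: vowels +4, consonants +3.
For merit: m(cons)+3=p, e(vowel)+4=i, r(cons)+3=u, i(vowel)+4=m, t(cons)+3=w.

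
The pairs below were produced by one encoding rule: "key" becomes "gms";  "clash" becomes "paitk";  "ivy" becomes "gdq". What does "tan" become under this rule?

vib

Two steps: reverse the string, then apply a Caesar shift of +8.
For tan: reverse → nat; then shift: n+8=v, a+8=i, t+8=b.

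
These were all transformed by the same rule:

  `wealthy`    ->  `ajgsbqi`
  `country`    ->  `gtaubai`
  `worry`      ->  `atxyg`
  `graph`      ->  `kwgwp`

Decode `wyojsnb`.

sticker

In wealthy: w→a is +4, e→j is +5, a→g is +6, l→s is +7 — the shift increases by 1 each position. Each letter shifts forward by (position + 4), i.e. 4, 5, 6, … — the shift grows by one for each successive letter.
Decoding wyojsnb: w−4=s, y−5=t, o−6=i, j−7=c, s−8=k, n−9=e, b−10=r.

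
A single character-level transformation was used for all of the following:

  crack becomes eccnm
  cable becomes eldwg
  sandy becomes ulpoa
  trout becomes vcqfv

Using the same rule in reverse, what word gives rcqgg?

prove

Shifts by position in crack: pos 0: c→e (+2), pos 1: r→c (+11), pos 2: a→c (+2), pos 3: c→n (+11) — repeating every 2. It's a Vigenère-style cipher with numeric key [2,11]: position i shifts by key[i mod 2].
Undoing it on rcqgg: r−2=p, c−11=r, q−2=o, g−11=v, g−2=e.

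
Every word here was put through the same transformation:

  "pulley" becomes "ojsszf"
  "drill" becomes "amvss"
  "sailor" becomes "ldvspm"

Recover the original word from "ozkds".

p(15)→o(14) and u(20)→j(9) fit y≡25x+3 (mod 26); the inverse of 25 mod 26 is 25. Each letter's alphabet position (a=0..z=25) is mapped through 25·x+3 mod 26 — an affine cipher.
Reversing it on ozkds: o(14)→25·(14−3)≡15=p; z(25)→25·(25−3)≡4=e; k(10)→25·(10−3)≡19=t; d(3)→25·(3−3)≡0=a; s(18)→25·(18−3)≡11=l (all mod 26).

petal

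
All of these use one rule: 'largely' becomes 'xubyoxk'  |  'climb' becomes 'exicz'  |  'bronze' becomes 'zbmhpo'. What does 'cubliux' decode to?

l(11)→x(23) and a(0)→u(20) fit y≡5x+20 (mod 26); the inverse of 5 mod 26 is 21. Each letter's alphabet position (a=0..z=25) is mapped through 5·x+20 mod 26 — an affine cipher.
Undoing it on cubliux: c(2)→21·(2−20)≡12=m; u(20)→21·(20−20)≡0=a; b(1)→21·(1−20)≡17=r; l(11)→21·(11−20)≡19=t; i(8)→21·(8−20)≡8=i; u(20)→21·(20−20)≡0=a; x(23)→21·(23−20)≡11=l (all mod 26).

martial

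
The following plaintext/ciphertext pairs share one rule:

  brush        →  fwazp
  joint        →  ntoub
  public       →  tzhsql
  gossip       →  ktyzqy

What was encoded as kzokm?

Each letter shifts forward by (position + 4), i.e. 4, 5, 6, … — the shift grows by one for each successive letter.
Reversing it on kzokm: k−4=g, z−5=u, o−6=i, k−7=d, m−8=e.

guide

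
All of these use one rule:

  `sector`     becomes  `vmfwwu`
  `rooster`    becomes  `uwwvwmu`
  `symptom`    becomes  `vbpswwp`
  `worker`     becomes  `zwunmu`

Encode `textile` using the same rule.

The shift depends on letter class: consonant s→v is +3, but vowel e→m is +8. Two shifts are in play — +8 for a/e/i/o/u, +3 for every other letter.
For textile: t(cons)+3=w, e(vowel)+8=m, x(cons)+3=a, t(cons)+3=w, i(vowel)+8=q, l(cons)+3=o, e(vowel)+8=m.

wmawqom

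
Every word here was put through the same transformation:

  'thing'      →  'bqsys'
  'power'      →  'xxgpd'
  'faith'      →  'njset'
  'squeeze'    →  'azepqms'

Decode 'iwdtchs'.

In thing: t→b is +8, h→q is +9, i→s is +10, n→y is +11 — the shift increases by 1 each position. The shift increases by 1 at each position, starting from +8: 8, 9, 10, ….
Reversing it on iwdtchs: i−8=a, w−9=n, d−10=t, t−11=i, c−12=q, h−13=u, s−14=e.

antique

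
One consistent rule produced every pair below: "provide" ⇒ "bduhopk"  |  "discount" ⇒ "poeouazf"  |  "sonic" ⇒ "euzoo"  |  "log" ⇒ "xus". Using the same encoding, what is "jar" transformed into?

Vowels shift forward by 6 and consonants shift forward by 12.
On jar: j(cons)+12=v, a(vowel)+6=g, r(cons)+12=d.

vgd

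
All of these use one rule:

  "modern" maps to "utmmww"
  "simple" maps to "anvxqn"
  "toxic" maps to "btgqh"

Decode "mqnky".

elect

Shifts by position in modern: pos 0: m→u (+8), pos 1: o→t (+5), pos 2: d→m (+9), pos 3: e→m (+8), pos 4: r→w (+5), pos 5: n→w (+9) — repeating every 3. It's a Vigenère-style cipher with numeric key [8,5,9]: position i shifts by key[i mod 3].
Decoding mqnky: m−8=e, q−5=l, n−9=e, k−8=c, y−5=t.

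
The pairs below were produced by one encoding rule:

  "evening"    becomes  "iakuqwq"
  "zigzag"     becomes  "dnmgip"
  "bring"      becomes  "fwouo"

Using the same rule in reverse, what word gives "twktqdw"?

premium

In evening: e→i is +4, v→a is +5, e→k is +6, n→u is +7 — the shift increases by 1 each position. Letter i (0-indexed) is shifted by i+4, so successive shifts are 4, 5, 6, ….
Decoding twktqdw: t−4=p, w−5=r, k−6=e, t−7=m, q−8=i, d−9=u, w−10=m.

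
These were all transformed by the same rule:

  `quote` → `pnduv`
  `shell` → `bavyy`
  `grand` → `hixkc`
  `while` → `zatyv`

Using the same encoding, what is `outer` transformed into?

q(16)→p(15) and u(20)→n(13) fit y≡19x+23 (mod 26); the inverse of 19 mod 26 is 11. This is an affine cipher: with a=0,…,z=25, each position x becomes (19x+23) mod 26.
On outer: o(14)→19·14+23≡3=d; u(20)→19·20+23≡13=n; t(19)→19·19+23≡20=u; e(4)→19·4+23≡21=v; r(17)→19·17+23≡8=i (all mod 26).

dnuvi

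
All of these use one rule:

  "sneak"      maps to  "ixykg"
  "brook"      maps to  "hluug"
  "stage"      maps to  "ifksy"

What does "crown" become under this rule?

s(18)→i(8) and n(13)→x(23) fit y≡23x+10 (mod 26); the inverse of 23 mod 26 is 17. This is an affine cipher: with a=0,…,z=25, each position x becomes (23x+10) mod 26.
On crown: c(2)→23·2+10≡4=e; r(17)→23·17+10≡11=l; o(14)→23·14+10≡20=u; w(22)→23·22+10≡22=w; n(13)→23·13+10≡23=x (all mod 26).

eluwx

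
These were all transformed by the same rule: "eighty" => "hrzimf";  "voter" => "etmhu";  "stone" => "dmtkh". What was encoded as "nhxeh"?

weave

Each letter's alphabet position (a=0..z=25) is mapped through 9·x+23 mod 26 — an affine cipher.
Undoing it on nhxeh: n(13)→3·(13−23)≡22=w; h(7)→3·(7−23)≡4=e; x(23)→3·(23−23)≡0=a; e(4)→3·(4−23)≡21=v; h(7)→3·(7−23)≡4=e (all mod 26).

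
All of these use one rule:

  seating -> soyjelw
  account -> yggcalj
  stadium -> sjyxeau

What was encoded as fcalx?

s(18)→s(18) and e(4)→o(14) fit y≡17x+24 (mod 26); the inverse of 17 mod 26 is 23. This is an affine cipher: with a=0,…,z=25, each position x becomes (17x+24) mod 26.
Undoing it on fcalx: f(5)→23·(5−24)≡5=f; c(2)→23·(2−24)≡14=o; a(0)→23·(0−24)≡20=u; l(11)→23·(11−24)≡13=n; x(23)→23·(23−24)≡3=d (all mod 26).

found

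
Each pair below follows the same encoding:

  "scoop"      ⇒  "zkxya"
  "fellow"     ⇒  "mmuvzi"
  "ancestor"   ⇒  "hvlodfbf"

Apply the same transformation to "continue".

In scoop: s→z is +7, c→k is +8, o→x is +9, o→y is +10 — the shift increases by 1 each position. Letter i (0-indexed) is shifted by i+7, so successive shifts are 7, 8, 9, ….
Applying it to continue: c+7=j, o+8=w, n+9=w, t+10=d, i+11=t, n+12=z, u+13=h, e+14=s.

jwwdtzhs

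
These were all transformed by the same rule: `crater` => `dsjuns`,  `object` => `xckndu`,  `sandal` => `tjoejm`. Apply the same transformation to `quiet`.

rdrnu

The shift depends on letter class: consonant c→d is +1, but vowel a→j is +9. Vowels shift forward by 9 and consonants shift forward by 1.
On quiet: q(cons)+1=r, u(vowel)+9=d, i(vowel)+9=r, e(vowel)+9=n, t(cons)+1=u.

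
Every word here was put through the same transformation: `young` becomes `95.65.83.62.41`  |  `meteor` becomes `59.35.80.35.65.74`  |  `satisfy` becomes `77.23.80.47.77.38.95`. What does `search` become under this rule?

y(#25)→95 and o(#15)→65: differences scale by 3, so n = 3·pos + 20. Each letter becomes 3×(its alphabet position, a=1..z=26) + 20.
For search: s=19→77, e=5→35, a=1→23, r=18→74, c=3→29, h=8→44.

77.35.23.74.29.44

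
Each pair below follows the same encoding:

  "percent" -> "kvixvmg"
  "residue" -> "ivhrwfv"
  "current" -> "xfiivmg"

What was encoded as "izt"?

Each pair mirrors across the alphabet (p↔k, e↔v, r↔i): positions sum to 25. Each letter is replaced by its mirror in the alphabet: a↔z, b↔y, c↔x, and so on (the Atbash cipher).
Reversing it on izt: i↔r, z↔a, t↔g.

rag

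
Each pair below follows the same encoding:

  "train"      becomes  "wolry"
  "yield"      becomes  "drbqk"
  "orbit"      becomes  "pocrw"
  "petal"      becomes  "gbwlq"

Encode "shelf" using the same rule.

fabqs

t(19)→w(22) and r(17)→o(14) fit y≡17x+11 (mod 26); the inverse of 17 mod 26 is 23. Each letter's alphabet position (a=0..z=25) is mapped through 17·x+11 mod 26 — an affine cipher.
For shelf: s(18)→17·18+11≡5=f; h(7)→17·7+11≡0=a; e(4)→17·4+11≡1=b; l(11)→17·11+11≡16=q; f(5)→17·5+11≡18=s (all mod 26).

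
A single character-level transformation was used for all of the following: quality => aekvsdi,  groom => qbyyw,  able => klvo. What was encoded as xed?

nut

It's a constant shift of +10 (ROT10).
Reversing it on xed: x−10=n, e−10=u, d−10=t.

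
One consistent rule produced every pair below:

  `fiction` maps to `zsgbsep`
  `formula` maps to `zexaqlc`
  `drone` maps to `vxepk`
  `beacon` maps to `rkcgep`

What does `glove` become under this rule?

olefk

f(5)→z(25) and i(8)→s(18) fit y≡15x+2 (mod 26); the inverse of 15 mod 26 is 7. Each letter's alphabet position (a=0..z=25) is mapped through 15·x+2 mod 26 — an affine cipher.
Applying it to glove: g(6)→15·6+2≡14=o; l(11)→15·11+2≡11=l; o(14)→15·14+2≡4=e; v(21)→15·21+2≡5=f; e(4)→15·4+2≡10=k (all mod 26).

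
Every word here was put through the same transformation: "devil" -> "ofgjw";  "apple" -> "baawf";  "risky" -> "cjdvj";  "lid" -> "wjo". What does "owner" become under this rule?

The shift depends on letter class: consonant d→o is +11, but vowel e→f is +1. The rule splits by letter class: vowels +1, consonants +11.
On owner: o(vowel)+1=p, w(cons)+11=h, n(cons)+11=y, e(vowel)+1=f, r(cons)+11=c.

phyfc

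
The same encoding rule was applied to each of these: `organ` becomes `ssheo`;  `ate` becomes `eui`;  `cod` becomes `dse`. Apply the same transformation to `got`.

The shift depends on letter class: consonant r→s is +1, but vowel o→s is +4. The rule splits by letter class: vowels +4, consonants +1.
On got: g(cons)+1=h, o(vowel)+4=s, t(cons)+1=u.

hsu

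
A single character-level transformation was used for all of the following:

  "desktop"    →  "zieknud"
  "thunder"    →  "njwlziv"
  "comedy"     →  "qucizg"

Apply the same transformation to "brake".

hvyki

d(3)→z(25) and e(4)→i(8) fit y≡9x+24 (mod 26); the inverse of 9 mod 26 is 3. Each letter's alphabet position (a=0..z=25) is mapped through 9·x+24 mod 26 — an affine cipher.
On brake: b(1)→9·1+24≡7=h; r(17)→9·17+24≡21=v; a(0)→9·0+24≡24=y; k(10)→9·10+24≡10=k; e(4)→9·4+24≡8=i (all mod 26).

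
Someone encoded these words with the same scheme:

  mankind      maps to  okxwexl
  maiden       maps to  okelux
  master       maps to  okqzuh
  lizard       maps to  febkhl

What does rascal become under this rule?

hkqckf

Each letter's alphabet position (a=0..z=25) is mapped through 9·x+10 mod 26 — an affine cipher.
For rascal: r(17)→9·17+10≡7=h; a(0)→9·0+10≡10=k; s(18)→9·18+10≡16=q; c(2)→9·2+10≡2=c; a(0)→9·0+10≡10=k; l(11)→9·11+10≡5=f (all mod 26).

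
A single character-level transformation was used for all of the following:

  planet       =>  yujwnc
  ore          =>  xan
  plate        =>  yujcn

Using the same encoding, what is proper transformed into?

Compare letters: p→y is +9, l→u is +9, a→j is +9 — a constant shift. Every letter moves 9 places later in the alphabet, wrapping around z→a.
For proper: p+9=y, r+9=a, o+9=x, p+9=y, e+9=n, r+9=a.

yaxyna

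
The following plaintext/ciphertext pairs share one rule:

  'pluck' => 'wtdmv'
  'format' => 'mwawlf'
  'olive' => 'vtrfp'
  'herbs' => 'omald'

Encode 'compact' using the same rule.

Each letter shifts forward by (position + 7), i.e. 7, 8, 9, … — the shift grows by one for each successive letter.
Applying it to compact: c+7=j, o+8=w, m+9=v, p+10=z, a+11=l, c+12=o, t+13=g.

jwvzlog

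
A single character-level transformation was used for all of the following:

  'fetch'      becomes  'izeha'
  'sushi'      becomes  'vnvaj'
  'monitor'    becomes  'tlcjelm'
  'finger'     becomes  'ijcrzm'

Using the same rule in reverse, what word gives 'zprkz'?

eagle

f(5)→i(8) and e(4)→z(25) fit y≡9x+15 (mod 26); the inverse of 9 mod 26 is 3. Each letter's alphabet position (a=0..z=25) is mapped through 9·x+15 mod 26 — an affine cipher.
Undoing it on zprkz: z(25)→3·(25−15)≡4=e; p(15)→3·(15−15)≡0=a; r(17)→3·(17−15)≡6=g; k(10)→3·(10−15)≡11=l; z(25)→3·(25−15)≡4=e (all mod 26).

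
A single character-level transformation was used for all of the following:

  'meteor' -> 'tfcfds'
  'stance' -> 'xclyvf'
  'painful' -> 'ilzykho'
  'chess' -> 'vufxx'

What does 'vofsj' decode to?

Each letter's alphabet position (a=0..z=25) is mapped through 5·x+11 mod 26 — an affine cipher.
Undoing it on vofsj: v(21)→21·(21−11)≡2=c; o(14)→21·(14−11)≡11=l; f(5)→21·(5−11)≡4=e; s(18)→21·(18−11)≡17=r; j(9)→21·(9−11)≡10=k (all mod 26).

clerk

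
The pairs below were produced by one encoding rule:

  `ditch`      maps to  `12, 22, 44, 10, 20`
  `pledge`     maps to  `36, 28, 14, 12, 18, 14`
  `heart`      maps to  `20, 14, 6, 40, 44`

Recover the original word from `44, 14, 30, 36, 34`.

d(#4)→12 and i(#9)→22: differences scale by 2, so n = 2·pos + 4. The formula is n = 2×(alphabet index, a=1) + 4.
Undoing it on 44, 14, 30, 36, 34: 44→(44−4)÷2=20=t, 14→(14−4)÷2=5=e, 30→(30−4)÷2=13=m, 36→(36−4)÷2=16=p, 34→(34−4)÷2=15=o.

tempo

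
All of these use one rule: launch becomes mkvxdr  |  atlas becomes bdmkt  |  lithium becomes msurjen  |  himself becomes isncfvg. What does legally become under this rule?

Shifts by position in launch: pos 0: l→m (+1), pos 1: a→k (+10), pos 2: u→v (+1), pos 3: n→x (+10) — repeating every 2. It's a Vigenère-style cipher with numeric key [1,10]: position i shifts by key[i mod 2].
For legally: l+1=m, e+10=o, g+1=h, a+10=k, l+1=m, l+10=v, y+1=z.

mohkmvz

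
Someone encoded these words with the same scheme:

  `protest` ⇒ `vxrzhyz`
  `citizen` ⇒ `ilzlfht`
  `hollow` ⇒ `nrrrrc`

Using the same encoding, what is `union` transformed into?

The shift depends on letter class: consonant p→v is +6, but vowel o→r is +3. Two shifts are in play — +3 for a/e/i/o/u, +6 for every other letter.
On union: u(vowel)+3=x, n(cons)+6=t, i(vowel)+3=l, o(vowel)+3=r, n(cons)+6=t.

xtlrt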